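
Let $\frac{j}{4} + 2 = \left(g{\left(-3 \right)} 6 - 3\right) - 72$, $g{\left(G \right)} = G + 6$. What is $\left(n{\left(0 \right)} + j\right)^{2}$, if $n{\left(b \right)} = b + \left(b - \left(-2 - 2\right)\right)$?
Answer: $53824$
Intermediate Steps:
$g{\left(G \right)} = 6 + G$
$n{\left(b \right)} = 4 + 2 b$ ($n{\left(b \right)} = b + \left(b - -4\right) = b + \left(b + 4\right) = b + \left(4 + b\right) = 4 + 2 b$)
$j = -236$ ($j = -8 + 4 \left(\left(\left(6 - 3\right) 6 - 3\right) - 72\right) = -8 + 4 \left(\left(3 \cdot 6 - 3\right) - 72\right) = -8 + 4 \left(\left(18 - 3\right) - 72\right) = -8 + 4 \left(15 - 72\right) = -8 + 4 \left(-57\right) = -8 - 228 = -236$)
$\left(n{\left(0 \right)} + j\right)^{2} = \left(\left(4 + 2 \cdot 0\right) - 236\right)^{2} = \left(\left(4 + 0\right) - 236\right)^{2} = \left(4 - 236\right)^{2} = \left(-232\right)^{2} = 53824$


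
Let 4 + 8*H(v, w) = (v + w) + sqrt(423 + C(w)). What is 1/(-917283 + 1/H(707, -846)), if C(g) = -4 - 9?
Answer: -18381435181/16860979056505039 + 8*sqrt(410)/16860979056505039 ≈ -1.0902e-6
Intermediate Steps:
C(g) = -13
H(v, w) = -1/2 + v/8 + w/8 + sqrt(410)/8 (H(v, w) = -1/2 + ((v + w) + sqrt(423 - 13))/8 = -1/2 + ((v + w) + sqrt(410))/8 = -1/2 + (v + w + sqrt(410))/8 = -1/2 + (v/8 + w/8 + sqrt(410)/8) = -1/2 + v/8 + w/8 + sqrt(410)/8)
1/(-917283 + 1/H(707, -846)) = 1/(-917283 + 1/(-1/2 + (1/8)*707 + (1/8)*(-846) + sqrt(410)/8)) = 1/(-917283 + 1/(-1/2 + 707/8 - 423/4 + sqrt(410)/8)) = 1/(-917283 + 1/(-143/8 + sqrt(410)/8))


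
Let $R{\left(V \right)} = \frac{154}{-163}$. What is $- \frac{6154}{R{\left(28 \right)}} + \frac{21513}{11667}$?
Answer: $\frac{1951084006}{299453} \approx 6515.5$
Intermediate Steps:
$R{\left(V \right)} = - \frac{154}{163}$ ($R{\left(V \right)} = 154 \left(- \frac{1}{163}\right) = - \frac{154}{163}$)
$- \frac{6154}{R{\left(28 \right)}} + \frac{21513}{11667} = - \frac{6154}{- \frac{154}{163}} + \frac{21513}{11667} = \left(-6154\right) \left(- \frac{163}{154}\right) + 21513 \cdot \frac{1}{11667} = \frac{501551}{77} + \frac{7171}{3889} = \frac{1951084006}{299453}$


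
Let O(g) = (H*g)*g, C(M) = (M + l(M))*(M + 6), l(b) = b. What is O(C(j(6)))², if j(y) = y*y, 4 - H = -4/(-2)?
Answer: 334493080879104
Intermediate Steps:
H = 2 (H = 4 - (-4)/(-2) = 4 - (-4)*(-1)/2 = 4 - 1*2 = 4 - 2 = 2)
j(y) = y²
C(M) = 2*M*(6 + M) (C(M) = (M + M)*(M + 6) = (2*M)*(6 + M) = 2*M*(6 + M))
O(g) = 2*g² (O(g) = (2*g)*g = 2*g²)
O(C(j(6)))² = (2*(2*6²*(6 + 6²))²)² = (2*(2*36*(6 + 36))²)² = (2*(2*36*42)²)² = (2*3024²)² = (2*9144576)² = 18289152² = 334493080879104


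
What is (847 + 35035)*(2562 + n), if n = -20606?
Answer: -647454808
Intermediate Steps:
(847 + 35035)*(2562 + n) = (847 + 35035)*(2562 - 20606) = 35882*(-18044) = -647454808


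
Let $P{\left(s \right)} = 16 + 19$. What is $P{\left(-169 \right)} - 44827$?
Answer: $-44792$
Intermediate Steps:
$P{\left(s \right)} = 35$
$P{\left(-169 \right)} - 44827 = 35 - 44827 = -44792$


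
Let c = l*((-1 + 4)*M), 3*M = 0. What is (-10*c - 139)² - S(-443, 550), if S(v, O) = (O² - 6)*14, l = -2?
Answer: -4215595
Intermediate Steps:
M = 0 (M = (⅓)*0 = 0)
S(v, O) = -84 + 14*O² (S(v, O) = (-6 + O²)*14 = -84 + 14*O²)
c = 0 (c = -2*(-1 + 4)*0 = -6*0 = -2*0 = 0)
(-10*c - 139)² - S(-443, 550) = (-10*0 - 139)² - (-84 + 14*550²) = (0 - 139)² - (-84 + 14*302500) = (-139)² - (-84 + 4235000) = 19321 - 1*4234916 = 19321 - 4234916 = -4215595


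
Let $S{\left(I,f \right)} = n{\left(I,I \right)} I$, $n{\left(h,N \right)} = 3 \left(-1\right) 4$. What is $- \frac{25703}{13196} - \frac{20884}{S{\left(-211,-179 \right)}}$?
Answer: $- \frac{85166315}{8353068} \approx -10.196$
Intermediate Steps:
$n{\left(h,N \right)} = -12$ ($n{\left(h,N \right)} = \left(-3\right) 4 = -12$)
$S{\left(I,f \right)} = - 12 I$
$- \frac{25703}{13196} - \frac{20884}{S{\left(-211,-179 \right)}} = - \frac{25703}{13196} - \frac{20884}{\left(-12\right) \left(-211\right)} = \left(-25703\right) \frac{1}{13196} - \frac{20884}{2532} = - \frac{25703}{13196} - \frac{5221}{633} = - \frac{85166315}{8353068}$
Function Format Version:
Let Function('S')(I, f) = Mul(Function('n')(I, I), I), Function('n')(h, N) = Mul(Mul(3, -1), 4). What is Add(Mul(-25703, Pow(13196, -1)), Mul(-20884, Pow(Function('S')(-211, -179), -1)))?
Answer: Rational(-85166315, 8353068) ≈ -10.196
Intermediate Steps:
Function('n')(h, N) = -12 (Function('n')(h, N) = Mul(-3, 4) = -12)
Function('S')(I, f) = Mul(-12, I)
Add(Mul(-25703, Pow(13196, -1)), Mul(-20884, Pow(Function('S')(-211, -179), -1))) = Add(Mul(-25703, Pow(13196, -1)), Mul(-20884, Pow(Mul(-12, -211), -1))) = Add(Mul(-25703, Rational(1, 13196)), Mul(-20884, Pow(2532, -1))) = Add(Rational(-25703, 13196), Mul(-20884, Rational(1, 2532))) = Add(Rational(-25703, 13196), Rational(-5221, 633)) = Rational(-85166315, 8353068)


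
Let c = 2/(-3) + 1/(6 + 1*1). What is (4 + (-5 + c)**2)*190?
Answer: 2891800/441 ≈ 6557.4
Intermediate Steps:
c = -11/21 (c = 2*(-1/3) + 1/(6 + 1) = -2/3 + 1/7 = -11/21 ≈ -0.52381)
(4 + (-5 + c)**2)*190 = (4 + (-5 - 11/21)**2)*190 = (4 + (-116/21)**2)*190 = (4 + 13456/441)*190 = (15220/441)*190 = 2891800/441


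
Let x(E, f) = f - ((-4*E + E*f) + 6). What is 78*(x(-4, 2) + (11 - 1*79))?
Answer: -6240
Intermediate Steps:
x(E, f) = -6 + f + 4*E - E*f (x(E, f) = f - (6 - 4*E + E*f) = f + (-6 + 4*E - E*f) = -6 + f + 4*E - E*f)
78*(x(-4, 2) + (11 - 1*79)) = 78*((-6 + 2 + 4*(-4) - 1*(-4)*2) + (11 - 1*79)) = 78*((-6 + 2 - 16 + 8) + (11 - 79)) = 78*(-12 - 68) = 78*(-80) = -6240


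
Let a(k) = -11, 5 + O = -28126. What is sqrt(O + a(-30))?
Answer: I*sqrt(28142) ≈ 167.76*I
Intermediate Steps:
O = -28131 (O = -5 - 28126 = -28131)
sqrt(O + a(-30)) = sqrt(-28131 - 11) = sqrt(-28142) = I*sqrt(28142)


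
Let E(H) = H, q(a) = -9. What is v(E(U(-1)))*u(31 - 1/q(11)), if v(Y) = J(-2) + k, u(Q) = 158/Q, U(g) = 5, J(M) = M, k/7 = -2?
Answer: -2844/35 ≈ -81.257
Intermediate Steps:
k = -14 (k = 7*(-2) = -14)
v(Y) = -16 (v(Y) = -2 - 14 = -16)
v(E(U(-1)))*u(31 - 1/q(11)) = -2528/(31 - 1/(-9)) = -2528/(31 - 1*(-⅑)) = -2528/(31 + ⅑) = -2528/280/9 = -2528*9/280 = -16*711/140 = -2844/35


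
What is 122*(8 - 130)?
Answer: -14884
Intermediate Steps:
122*(8 - 130) = 122*(-122) = -14884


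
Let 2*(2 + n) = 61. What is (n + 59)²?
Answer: 30625/4 ≈ 7656.3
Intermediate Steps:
n = 57/2 (n = -2 + (½)*61 = -2 + 61/2 = 57/2 ≈ 28.500)
(n + 59)² = (57/2 + 59)² = (175/2)² = 30625/4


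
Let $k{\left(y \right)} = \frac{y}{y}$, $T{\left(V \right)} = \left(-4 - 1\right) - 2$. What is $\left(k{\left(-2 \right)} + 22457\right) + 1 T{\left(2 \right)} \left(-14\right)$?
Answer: $22556$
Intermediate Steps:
$T{\left(V \right)} = -7$ ($T{\left(V \right)} = -5 - 2 = -7$)
$k{\left(y \right)} = 1$
$\left(k{\left(-2 \right)} + 22457\right) + 1 T{\left(2 \right)} \left(-14\right) = \left(1 + 22457\right) + 1 \left(-7\right) \left(-14\right) = 22458 - -98 = 22458 + 98 = 22556$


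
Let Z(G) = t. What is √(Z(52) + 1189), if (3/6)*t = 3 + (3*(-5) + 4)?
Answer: √1173 ≈ 34.249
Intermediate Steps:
t = -16 (t = 2*(3 + (3*(-5) + 4)) = 2*(3 + (-15 + 4)) = 2*(3 - 11) = 2*(-8) = -16)
Z(G) = -16
√(Z(52) + 1189) = √(-16 + 1189) = √1173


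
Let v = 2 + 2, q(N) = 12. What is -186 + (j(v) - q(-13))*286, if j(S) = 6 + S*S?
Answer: 2674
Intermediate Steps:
v = 4
j(S) = 6 + S²
-186 + (j(v) - q(-13))*286 = -186 + ((6 + 4²) - 1*12)*286 = -186 + ((6 + 16) - 12)*286 = -186 + (22 - 12)*286 = -186 + 10*286 = -186 + 2860 = 2674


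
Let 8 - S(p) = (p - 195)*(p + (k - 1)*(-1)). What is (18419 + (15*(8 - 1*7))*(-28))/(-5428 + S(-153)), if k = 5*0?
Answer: -17999/58316 ≈ -0.30865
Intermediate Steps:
k = 0
S(p) = 8 - (1 + p)*(-195 + p) (S(p) = 8 - (p - 195)*(p + (0 - 1)*(-1)) = 8 - (-195 + p)*(p - 1*(-1)) = 8 - (-195 + p)*(p + 1) = 8 - (-195 + p)*(1 + p) = 8 - (1 + p)*(-195 + p))
(18419 + (15*(8 - 1*7))*(-28))/(-5428 + S(-153)) = (18419 + (15*(8 - 1*7))*(-28))/(-5428 + (203 - 1*(-153)² + 194*(-153))) = (18419 + (15*(8 - 7))*(-28))/(-5428 + (203 - 1*23409 - 29682)) = (18419 + (15*1)*(-28))/(-5428 + (203 - 23409 - 29682)) = (18419 + 15*(-28))/(-5428 - 52888) = (18419 - 420)/(-58316) = 17999*(-1/58316) = -17999/58316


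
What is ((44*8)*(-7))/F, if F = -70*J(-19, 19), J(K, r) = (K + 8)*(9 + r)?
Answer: -4/35 ≈ -0.11429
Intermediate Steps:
J(K, r) = (8 + K)*(9 + r)
F = 21560 (F = -70*(72 + 8*19 + 9*(-19) - 19*19) = -70*(72 + 152 - 171 - 361) = -70*(-308) = 21560)
((44*8)*(-7))/F = ((44*8)*(-7))/21560 = (352*(-7))*(1/21560) = -2464*1/21560 = -4/35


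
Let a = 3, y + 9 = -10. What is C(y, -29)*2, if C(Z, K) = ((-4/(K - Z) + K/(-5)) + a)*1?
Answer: 92/5 ≈ 18.400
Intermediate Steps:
y = -19 (y = -9 - 10 = -19)
C(Z, K) = 3 - 4/(K - Z) - K/5 (C(Z, K) = ((-4/(K - Z) + K/(-5)) + 3)*1 = ((-4/(K - Z) + K*(-⅕)) + 3)*1 = ((-4/(K - Z) - K/5) + 3)*1 = (3 - 4/(K - Z) - K/5)*1 = 3 - 4/(K - Z) - K/5)
C(y, -29)*2 = ((-20 - 1*(-29)² - 15*(-19) + 15*(-29) - 29*(-19))/(5*(-29 - 1*(-19))))*2 = ((-20 - 1*841 + 285 - 435 + 551)/(5*(-29 + 19)))*2 = ((⅕)*(-20 - 841 + 285 - 435 + 551)/(-10))*2 = ((⅕)*(-⅒)*(-460))*2 = (46/5)*2 = 92/5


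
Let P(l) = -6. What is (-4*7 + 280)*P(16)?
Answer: -1512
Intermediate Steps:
(-4*7 + 280)*P(16) = (-4*7 + 280)*(-6) = (-28 + 280)*(-6) = 252*(-6) = -1512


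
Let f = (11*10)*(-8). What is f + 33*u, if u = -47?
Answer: -2431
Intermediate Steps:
f = -880 (f = 110*(-8) = -880)
f + 33*u = -880 + 33*(-47) = -880 - 1551 = -2431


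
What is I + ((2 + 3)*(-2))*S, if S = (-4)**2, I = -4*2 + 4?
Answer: -164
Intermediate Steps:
I = -4 (I = -8 + 4 = -4)
S = 16
I + ((2 + 3)*(-2))*S = -4 + ((2 + 3)*(-2))*16 = -4 + (5*(-2))*16 = -4 - 10*16 = -4 - 160 = -164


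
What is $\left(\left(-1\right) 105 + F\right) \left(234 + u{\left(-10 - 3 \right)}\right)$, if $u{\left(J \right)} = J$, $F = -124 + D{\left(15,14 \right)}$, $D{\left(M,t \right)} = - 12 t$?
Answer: $-87737$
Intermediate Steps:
$F = -292$ ($F = -124 - 168 = -292$)
$\left(\left(-1\right) 105 + F\right) \left(234 + u{\left(-10 - 3 \right)}\right) = \left(\left(-1\right) 105 - 292\right) \left(234 - 13\right) = \left(-105 - 292\right) \left(234 - 13\right) = - 397 \left(234 - 13\right) = \left(-397\right) 221 = -87737$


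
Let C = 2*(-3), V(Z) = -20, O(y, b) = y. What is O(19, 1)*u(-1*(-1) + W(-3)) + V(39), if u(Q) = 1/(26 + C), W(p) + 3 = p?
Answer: -381/20 ≈ -19.050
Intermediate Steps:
W(p) = -3 + p
C = -6
u(Q) = 1/20 (u(Q) = 1/(26 - 6) = 1/20)
O(19, 1)*u(-1*(-1) + W(-3)) + V(39) = 19*(1/20) - 20 = 19/20 - 20 = -381/20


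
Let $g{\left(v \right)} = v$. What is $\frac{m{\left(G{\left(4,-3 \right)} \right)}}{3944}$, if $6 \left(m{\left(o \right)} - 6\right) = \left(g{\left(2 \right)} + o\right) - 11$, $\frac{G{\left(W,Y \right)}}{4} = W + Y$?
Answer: $\frac{31}{23664} \approx 0.00131$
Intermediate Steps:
$G{\left(W,Y \right)} = 4 W + 4 Y$ ($G{\left(W,Y \right)} = 4 \left(W + Y\right) = 4 W + 4 Y$)
$m{\left(o \right)} = \frac{9}{2} + \frac{o}{6}$ ($m{\left(o \right)} = 6 + \frac{\left(2 + o\right) - 11}{6} = 6 + \frac{-9 + o}{6} = 6 + \left(- \frac{3}{2} + \frac{o}{6}\right) = \frac{9}{2} + \frac{o}{6}$)
$\frac{m{\left(G{\left(4,-3 \right)} \right)}}{3944} = \frac{\frac{9}{2} + \frac{4 \cdot 4 + 4 \left(-3\right)}{6}}{3944} = \left(\frac{9}{2} + \frac{16 - 12}{6}\right) \frac{1}{3944} = \left(\frac{9}{2} + \frac{1}{6} \cdot 4\right) \frac{1}{3944} = \left(\frac{9}{2} + \frac{2}{3}\right) \frac{1}{3944} = \frac{31}{6} \cdot \frac{1}{3944} = \frac{31}{23664}$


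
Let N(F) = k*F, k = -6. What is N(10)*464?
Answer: -27840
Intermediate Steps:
N(F) = -6*F
N(10)*464 = -6*10*464 = -60*464 = -27840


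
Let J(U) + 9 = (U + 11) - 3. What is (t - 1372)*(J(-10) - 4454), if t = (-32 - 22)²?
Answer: -6893960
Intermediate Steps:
t = 2916 (t = (-54)² = 2916)
J(U) = -1 + U (J(U) = -9 + ((U + 11) - 3) = -9 + ((11 + U) - 3) = -9 + (8 + U) = -1 + U)
(t - 1372)*(J(-10) - 4454) = (2916 - 1372)*((-1 - 10) - 4454) = 1544*(-11 - 4454) = 1544*(-4465) = -6893960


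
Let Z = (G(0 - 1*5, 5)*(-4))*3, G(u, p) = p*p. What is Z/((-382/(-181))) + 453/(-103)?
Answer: -2882973/19673 ≈ -146.54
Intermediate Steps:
G(u, p) = p²
Z = -300 (Z = (5²*(-4))*3 = (25*(-4))*3 = -100*3 = -300)
Z/((-382/(-181))) + 453/(-103) = -300/((-382/(-181))) + 453/(-103) = -300/((-382*(-1/181))) + 453*(-1/103) = -300/382/181 - 453/103 = -300*181/382 - 453/103 = -27150/191 - 453/103 = -2882973/19673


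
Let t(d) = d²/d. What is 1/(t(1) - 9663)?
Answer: -1/9662 ≈ -0.00010350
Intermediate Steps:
t(d) = d
1/(t(1) - 9663) = 1/(1 - 9663) = 1/(-9662) = -1/9662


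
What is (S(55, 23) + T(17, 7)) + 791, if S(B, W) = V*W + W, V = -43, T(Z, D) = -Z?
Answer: -192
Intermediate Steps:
S(B, W) = -42*W (S(B, W) = -43*W + W = -42*W)
(S(55, 23) + T(17, 7)) + 791 = (-42*23 - 1*17) + 791 = (-966 - 17) + 791 = -983 + 791 = -192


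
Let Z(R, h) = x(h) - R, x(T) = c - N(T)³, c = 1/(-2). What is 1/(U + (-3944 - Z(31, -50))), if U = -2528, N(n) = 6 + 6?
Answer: -2/9425 ≈ -0.00021220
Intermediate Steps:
c = -½ ≈ -0.50000
N(n) = 12
x(T) = -3457/2 (x(T) = -½ - 1*12³ = -½ - 1*1728 = -½ - 1728 = -3457/2)
Z(R, h) = -3457/2 - R
1/(U + (-3944 - Z(31, -50))) = 1/(-2528 + (-3944 - (-3457/2 - 1*31))) = 1/(-2528 + (-3944 - (-3457/2 - 31))) = 1/(-2528 + (-3944 - 1*(-3519/2))) = 1/(-2528 + (-3944 + 3519/2)) = 1/(-2528 - 4369/2) = 1/(-9425/2) = -2/9425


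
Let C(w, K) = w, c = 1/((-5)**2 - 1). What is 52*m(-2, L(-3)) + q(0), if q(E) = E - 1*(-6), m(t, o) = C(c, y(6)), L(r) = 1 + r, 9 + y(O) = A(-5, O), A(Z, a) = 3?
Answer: 49/6 ≈ 8.1667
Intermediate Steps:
y(O) = -6 (y(O) = -9 + 3 = -6)
c = 1/24 (c = 1/(25 - 1) = 1/24 ≈ 0.041667)
m(t, o) = 1/24
q(E) = 6 + E (q(E) = E + 6 = 6 + E)
52*m(-2, L(-3)) + q(0) = 52*(1/24) + (6 + 0) = 13/6 + 6 = 49/6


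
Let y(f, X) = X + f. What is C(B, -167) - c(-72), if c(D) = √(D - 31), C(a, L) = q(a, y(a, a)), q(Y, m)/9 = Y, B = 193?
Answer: 1737 - I*√103 ≈ 1737.0 - 10.149*I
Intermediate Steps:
q(Y, m) = 9*Y
C(a, L) = 9*a
c(D) = √(-31 + D)
C(B, -167) - c(-72) = 9*193 - √(-31 - 72) = 1737 - √(-103) = 1737 - I*√103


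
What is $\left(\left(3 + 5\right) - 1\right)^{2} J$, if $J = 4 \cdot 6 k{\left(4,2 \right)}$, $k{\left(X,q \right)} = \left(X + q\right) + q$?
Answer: $9408$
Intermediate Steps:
$k{\left(X,q \right)} = X + 2 q$
$J = 192$ ($J = 4 \cdot 6 \left(4 + 2 \cdot 2\right) = 24 \left(4 + 4\right) = 24 \cdot 8 = 192$)
$\left(\left(3 + 5\right) - 1\right)^{2} J = \left(\left(3 + 5\right) - 1\right)^{2} \cdot 192 = \left(8 - 1\right)^{2} \cdot 192 = 7^{2} \cdot 192 = 49 \cdot 192 = 9408$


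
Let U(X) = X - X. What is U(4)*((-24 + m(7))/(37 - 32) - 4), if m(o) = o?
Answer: 0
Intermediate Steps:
U(X) = 0
U(4)*((-24 + m(7))/(37 - 32) - 4) = 0*((-24 + 7)/(37 - 32) - 4) = 0*(-17/5 - 4) = 0*(-37/5) = 0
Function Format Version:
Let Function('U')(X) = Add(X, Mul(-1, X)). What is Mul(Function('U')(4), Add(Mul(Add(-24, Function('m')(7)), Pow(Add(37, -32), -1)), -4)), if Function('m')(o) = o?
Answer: 0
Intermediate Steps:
Function('U')(X) = 0
Mul(Function('U')(4), Add(Mul(Add(-24, Function('m')(7)), Pow(Add(37, -32), -1)), -4)) = Mul(0, Add(Mul(Add(-24, 7), Pow(Add(37, -32), -1)), -4)) = Mul(0, Add(Mul(-17, Pow(5, -1)), -4)) = Mul(0, Add(Mul(-17, Rational(1, 5)), -4)) = Mul(0, Add(Rational(-17, 5), -4)) = Mul(0, Rational(-37, 5)) = 0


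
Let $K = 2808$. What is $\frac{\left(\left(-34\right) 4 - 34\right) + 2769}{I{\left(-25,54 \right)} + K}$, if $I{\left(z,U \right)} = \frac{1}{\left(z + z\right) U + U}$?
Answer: $\frac{6876954}{7429967} \approx 0.92557$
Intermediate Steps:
$I{\left(z,U \right)} = \frac{1}{U + 2 U z}$ ($I{\left(z,U \right)} = \frac{1}{2 z U + U} = \frac{1}{2 U z + U} = \frac{1}{U + 2 U z}$)
$\frac{\left(\left(-34\right) 4 - 34\right) + 2769}{I{\left(-25,54 \right)} + K} = \frac{\left(\left(-34\right) 4 - 34\right) + 2769}{\frac{1}{54 \left(1 + 2 \left(-25\right)\right)} + 2808} = \frac{\left(-136 - 34\right) + 2769}{\frac{1}{54 \left(1 - 50\right)} + 2808} = \frac{-170 + 2769}{\frac{1}{54 \left(-49\right)} + 2808} = \frac{2599}{\frac{1}{54} \left(- \frac{1}{49}\right) + 2808} = \frac{2599}{- \frac{1}{2646} + 2808} = \frac{2599}{\frac{7429967}{2646}} = 2599 \cdot \frac{2646}{7429967} = \frac{6876954}{7429967}$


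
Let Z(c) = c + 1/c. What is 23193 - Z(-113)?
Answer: 2633579/113 ≈ 23306.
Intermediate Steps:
23193 - Z(-113) = 23193 - (-113 + 1/(-113)) = 23193 - (-113 - 1/113) = 23193 - 1*(-12770/113) = 23193 + 12770/113 = 2633579/113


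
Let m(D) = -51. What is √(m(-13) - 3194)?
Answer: I*√3245 ≈ 56.965*I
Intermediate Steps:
√(m(-13) - 3194) = √(-51 - 3194) = √(-3245) = I*√3245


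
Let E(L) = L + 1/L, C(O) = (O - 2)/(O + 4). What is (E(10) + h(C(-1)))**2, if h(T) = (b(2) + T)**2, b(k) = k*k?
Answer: 36481/100 ≈ 364.81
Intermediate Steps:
C(O) = (-2 + O)/(4 + O)
b(k) = k**2
h(T) = (4 + T)**2 (h(T) = (2**2 + T)**2 = (4 + T)**2)
(E(10) + h(C(-1)))**2 = ((10 + 1/10) + (4 + (-2 - 1)/(4 - 1))**2)**2 = ((10 + 1/10) + (4 - 3/3)**2)**2 = (101/10 + (4 + (1/3)*(-3))**2)**2 = (101/10 + (4 - 1)**2)**2 = (101/10 + 3**2)**2 = (101/10 + 9)**2 = (191/10)**2 = 36481/100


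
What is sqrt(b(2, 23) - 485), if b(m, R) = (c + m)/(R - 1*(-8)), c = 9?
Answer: 4*I*sqrt(29109)/31 ≈ 22.015*I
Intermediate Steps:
b(m, R) = (9 + m)/(8 + R) (b(m, R) = (9 + m)/(R - 1*(-8)) = (9 + m)/(R + 8) = (9 + m)/(8 + R))
sqrt(b(2, 23) - 485) = sqrt((9 + 2)/(8 + 23) - 485) = sqrt(11/31 - 485) = sqrt(-15024/31) = 4*I*sqrt(29109)/31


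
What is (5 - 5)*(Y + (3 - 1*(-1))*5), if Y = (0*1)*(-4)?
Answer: 0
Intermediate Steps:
Y = 0 (Y = 0*(-4) = 0)
(5 - 5)*(Y + (3 - 1*(-1))*5) = (5 - 5)*(0 + (3 - 1*(-1))*5) = 0*(0 + (3 + 1)*5) = 0*(0 + 4*5) = 0*(0 + 20) = 0*20 = 0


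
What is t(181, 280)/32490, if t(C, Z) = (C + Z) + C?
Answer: 107/5415 ≈ 0.019760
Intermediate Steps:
t(C, Z) = Z + 2*C
t(181, 280)/32490 = (280 + 2*181)/32490 = (280 + 362)*(1/32490) = 642*(1/32490) = 107/5415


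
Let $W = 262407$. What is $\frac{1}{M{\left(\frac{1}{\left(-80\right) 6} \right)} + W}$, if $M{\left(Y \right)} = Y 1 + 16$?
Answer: $\frac{480}{125963039} \approx 3.8106 \cdot 10^{-6}$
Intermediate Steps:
$M{\left(Y \right)} = 16 + Y$ ($M{\left(Y \right)} = Y + 16 = 16 + Y$)
$\frac{1}{M{\left(\frac{1}{\left(-80\right) 6} \right)} + W} = \frac{1}{\left(16 + \frac{1}{\left(-80\right) 6}\right) + 262407} = \frac{1}{\left(16 + \frac{1}{-480}\right) + 262407} = \frac{1}{\left(16 - \frac{1}{480}\right) + 262407} = \frac{1}{\frac{7679}{480} + 262407} = \frac{1}{\frac{125963039}{480}} = \frac{480}{125963039}$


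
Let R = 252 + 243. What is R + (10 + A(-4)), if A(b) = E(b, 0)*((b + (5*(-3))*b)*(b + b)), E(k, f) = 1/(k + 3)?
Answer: 953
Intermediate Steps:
E(k, f) = 1/(3 + k)
R = 495
A(b) = -28*b²/(3 + b) (A(b) = ((b + (5*(-3))*b)*(b + b))/(3 + b) = ((b - 15*b)*(2*b))/(3 + b) = ((-14*b)*(2*b))/(3 + b) = (-28*b²)/(3 + b) = -28*b²/(3 + b))
R + (10 + A(-4)) = 495 + (10 - 28*(-4)²/(3 - 4)) = 495 + (10 - 28*16/(-1)) = 495 + (10 - 28*16*(-1)) = 495 + (10 + 448) = 495 + 458 = 953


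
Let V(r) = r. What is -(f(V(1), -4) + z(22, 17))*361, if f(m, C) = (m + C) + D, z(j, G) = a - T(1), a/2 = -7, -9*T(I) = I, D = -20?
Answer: 119852/9 ≈ 13317.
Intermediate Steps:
T(I) = -I/9
a = -14 (a = 2*(-7) = -14)
z(j, G) = -125/9 (z(j, G) = -14 - (-1)/9 = -14 - 1*(-1/9) = -14 + 1/9 = -125/9)
f(m, C) = -20 + C + m (f(m, C) = (m + C) - 20 = (C + m) - 20 = -20 + C + m)
-(f(V(1), -4) + z(22, 17))*361 = -((-20 - 4 + 1) - 125/9)*361 = -(-23 - 125/9)*361 = -(-332)*361/9 = -1*(-119852/9) = 119852/9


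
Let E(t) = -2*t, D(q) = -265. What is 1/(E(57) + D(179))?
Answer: -1/379 ≈ -0.0026385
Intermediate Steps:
1/(E(57) + D(179)) = 1/(-2*57 - 265) = 1/(-114 - 265) = 1/(-379) = -1/379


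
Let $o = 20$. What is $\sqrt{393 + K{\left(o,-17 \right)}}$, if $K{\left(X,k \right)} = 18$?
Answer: $\sqrt{411} \approx 20.273$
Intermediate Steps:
$\sqrt{393 + K{\left(o,-17 \right)}} = \sqrt{393 + 18} = \sqrt{411}$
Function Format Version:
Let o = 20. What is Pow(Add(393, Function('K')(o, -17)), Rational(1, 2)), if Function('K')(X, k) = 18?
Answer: Pow(411, Rational(1, 2)) ≈ 20.273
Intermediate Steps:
Pow(Add(393, Function('K')(o, -17)), Rational(1, 2)) = Pow(Add(393, 18), Rational(1, 2)) = Pow(411, Rational(1, 2))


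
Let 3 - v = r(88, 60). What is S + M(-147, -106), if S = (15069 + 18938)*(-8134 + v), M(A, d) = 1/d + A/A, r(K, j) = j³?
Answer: -807934429097/106 ≈ -7.6220e+9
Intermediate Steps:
M(A, d) = 1 + 1/d (M(A, d) = 1/d + 1 = 1 + 1/d)
v = -215997 (v = 3 - 1*60³ = 3 - 1*216000 = 3 - 216000 = -215997)
S = -7622022917 (S = (15069 + 18938)*(-8134 - 215997) = 34007*(-224131) = -7622022917)
S + M(-147, -106) = -7622022917 + (1 - 106)/(-106) = -7622022917 - 1/106*(-105) = -7622022917 + 105/106 = -807934429097/106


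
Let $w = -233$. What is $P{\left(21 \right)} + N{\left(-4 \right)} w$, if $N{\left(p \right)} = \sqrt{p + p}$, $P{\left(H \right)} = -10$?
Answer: $-10 - 466 i \sqrt{2} \approx -10.0 - 659.02 i$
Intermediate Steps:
$N{\left(p \right)} = \sqrt{2} \sqrt{p}$ ($N{\left(p \right)} = \sqrt{2 p} = \sqrt{2} \sqrt{p}$)
$P{\left(21 \right)} + N{\left(-4 \right)} w = -10 + \sqrt{2} \sqrt{-4} \left(-233\right) = -10 + \sqrt{2} \cdot 2 i \left(-233\right) = -10 + 2 i \sqrt{2} \left(-233\right) = -10 - 466 i \sqrt{2}$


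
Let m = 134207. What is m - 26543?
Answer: 107664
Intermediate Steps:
m - 26543 = 134207 - 26543 = 107664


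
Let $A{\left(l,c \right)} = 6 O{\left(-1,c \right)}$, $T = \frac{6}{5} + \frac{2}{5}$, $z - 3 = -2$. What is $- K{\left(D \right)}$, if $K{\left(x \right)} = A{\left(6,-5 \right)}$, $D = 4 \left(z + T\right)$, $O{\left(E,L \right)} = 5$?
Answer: $-30$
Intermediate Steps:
$z = 1$ ($z = 3 - 2 = 1$)
$T = \frac{8}{5}$ ($T = 6 \cdot \frac{1}{5} + 2 \cdot \frac{1}{5} = \frac{6}{5} + \frac{2}{5} = \frac{8}{5} \approx 1.6$)
$A{\left(l,c \right)} = 30$ ($A{\left(l,c \right)} = 6 \cdot 5 = 30$)
$D = \frac{52}{5}$ ($D = 4 \left(1 + \frac{8}{5}\right) = 4 \cdot \frac{13}{5} = \frac{52}{5} \approx 10.4$)
$K{\left(x \right)} = 30$
$- K{\left(D \right)} = \left(-1\right) 30 = -30$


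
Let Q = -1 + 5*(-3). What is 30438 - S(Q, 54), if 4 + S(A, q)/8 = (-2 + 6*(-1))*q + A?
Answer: 34054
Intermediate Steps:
Q = -16 (Q = -1 - 15 = -16)
S(A, q) = -32 - 64*q + 8*A (S(A, q) = -32 + 8*((-2 + 6*(-1))*q + A) = -32 + 8*((-2 - 6)*q + A) = -32 + 8*(-8*q + A) = -32 + 8*(A - 8*q) = -32 + (-64*q + 8*A) = -32 - 64*q + 8*A)
30438 - S(Q, 54) = 30438 - (-32 - 64*54 + 8*(-16)) = 30438 - (-32 - 3456 - 128) = 30438 - 1*(-3616) = 30438 + 3616 = 34054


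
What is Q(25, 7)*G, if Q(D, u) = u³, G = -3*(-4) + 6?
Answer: 6174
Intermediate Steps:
G = 18 (G = 12 + 6 = 18)
Q(25, 7)*G = 7³*18 = 343*18 = 6174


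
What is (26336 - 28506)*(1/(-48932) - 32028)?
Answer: 1700405595245/24466 ≈ 6.9501e+7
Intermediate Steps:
(26336 - 28506)*(1/(-48932) - 32028) = -2170*(-1/48932 - 32028) = -2170*(-1567194097/48932) = 1700405595245/24466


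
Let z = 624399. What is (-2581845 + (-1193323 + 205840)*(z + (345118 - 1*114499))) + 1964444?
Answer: -844316357095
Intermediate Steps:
(-2581845 + (-1193323 + 205840)*(z + (345118 - 1*114499))) + 1964444 = (-2581845 + (-1193323 + 205840)*(624399 + (345118 - 1*114499))) + 1964444 = (-2581845 - 987483*(624399 + (345118 - 114499))) + 1964444 = (-2581845 - 987483*(624399 + 230619)) + 1964444 = (-2581845 - 987483*855018) + 1964444 = (-2581845 - 844315739694) + 1964444 = -844318321539 + 1964444 = -844316357095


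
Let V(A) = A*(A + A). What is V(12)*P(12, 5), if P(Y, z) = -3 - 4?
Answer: -2016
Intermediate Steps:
P(Y, z) = -7
V(A) = 2*A**2 (V(A) = A*(2*A) = 2*A**2)
V(12)*P(12, 5) = (2*12**2)*(-7) = (2*144)*(-7) = 288*(-7) = -2016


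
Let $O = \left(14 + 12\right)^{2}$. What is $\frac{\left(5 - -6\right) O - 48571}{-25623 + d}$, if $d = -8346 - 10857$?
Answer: $\frac{41135}{44826} \approx 0.91766$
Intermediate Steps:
$d = -19203$
$O = 676$ ($O = 26^{2} = 676$)
$\frac{\left(5 - -6\right) O - 48571}{-25623 + d} = \frac{\left(5 - -6\right) 676 - 48571}{-25623 - 19203} = \frac{\left(5 + 6\right) 676 - 48571}{-44826} = \left(11 \cdot 676 - 48571\right) \left(- \frac{1}{44826}\right) = \left(7436 - 48571\right) \left(- \frac{1}{44826}\right) = \left(-41135\right) \left(- \frac{1}{44826}\right) = \frac{41135}{44826}$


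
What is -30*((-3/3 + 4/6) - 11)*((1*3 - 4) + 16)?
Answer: 5100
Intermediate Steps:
-30*((-3/3 + 4/6) - 11)*((1*3 - 4) + 16) = -30*((-3*⅓ + 4*(⅙)) - 11)*((3 - 4) + 16) = -30*((-1 + ⅔) - 11)*(-1 + 16) = -30*(-⅓ - 11)*15 = -(-340)*15 = -30*(-170) = 5100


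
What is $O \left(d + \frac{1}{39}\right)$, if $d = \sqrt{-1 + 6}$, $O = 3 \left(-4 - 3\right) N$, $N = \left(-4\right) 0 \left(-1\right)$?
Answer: $0$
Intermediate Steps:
$N = 0$ ($N = 0 \left(-1\right) = 0$)
$O = 0$ ($O = 3 \left(-4 - 3\right) 0 = 3 \left(-7\right) 0 = \left(-21\right) 0 = 0$)
$d = \sqrt{5} \approx 2.2361$
$O \left(d + \frac{1}{39}\right) = 0 \left(\sqrt{5} + \frac{1}{39}\right) = 0 \left(\frac{1}{39} + \sqrt{5}\right) = 0$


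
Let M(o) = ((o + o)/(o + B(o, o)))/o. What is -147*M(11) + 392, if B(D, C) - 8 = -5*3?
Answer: 637/2 ≈ 318.50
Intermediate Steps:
B(D, C) = -7 (B(D, C) = 8 - 5*3 = 8 - 15 = -7)
M(o) = 2/(-7 + o) (M(o) = ((o + o)/(o - 7))/o = ((2*o)/(-7 + o))/o = (2*o/(-7 + o))/o = 2/(-7 + o))
-147*M(11) + 392 = -294/(-7 + 11) + 392 = -294/4 + 392 = -147*1/2 + 392 = -147/2 + 392 = 637/2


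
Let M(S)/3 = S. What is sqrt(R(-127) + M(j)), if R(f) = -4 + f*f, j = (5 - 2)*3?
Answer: 2*sqrt(4038) ≈ 127.09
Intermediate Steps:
j = 9 (j = 3*3 = 9)
R(f) = -4 + f**2
M(S) = 3*S
sqrt(R(-127) + M(j)) = sqrt((-4 + (-127)**2) + 3*9) = sqrt((-4 + 16129) + 27) = sqrt(16125 + 27) = sqrt(16152) = 2*sqrt(4038)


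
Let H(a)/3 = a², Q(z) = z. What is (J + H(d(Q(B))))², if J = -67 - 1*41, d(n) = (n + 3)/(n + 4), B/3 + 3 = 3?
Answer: 2893401/256 ≈ 11302.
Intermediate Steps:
B = 0 (B = -9 + 3*3 = -9 + 9 = 0)
d(n) = (3 + n)/(4 + n)
H(a) = 3*a²
J = -108 (J = -67 - 41 = -108)
(J + H(d(Q(B))))² = (-108 + 3*((3 + 0)/(4 + 0))²)² = (-108 + 3*(3/4)²)² = (-108 + 3*((¼)*3)²)² = (-108 + 3*(¾)²)² = (-108 + 3*(9/16))² = (-108 + 27/16)² = (-1701/16)² = 2893401/256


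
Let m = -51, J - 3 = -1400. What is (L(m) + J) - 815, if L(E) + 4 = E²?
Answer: 385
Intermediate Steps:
J = -1397 (J = 3 - 1400 = -1397)
L(E) = -4 + E²
(L(m) + J) - 815 = ((-4 + (-51)²) - 1397) - 815 = ((-4 + 2601) - 1397) - 815 = (2597 - 1397) - 815 = 1200 - 815 = 385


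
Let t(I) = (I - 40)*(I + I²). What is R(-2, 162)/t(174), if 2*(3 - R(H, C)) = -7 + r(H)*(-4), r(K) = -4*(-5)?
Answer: 31/2720200 ≈ 1.1396e-5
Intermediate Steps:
r(K) = 20
R(H, C) = 93/2 (R(H, C) = 3 - (-7 + 20*(-4))/2 = 3 - (-7 - 80)/2 = 3 - ½*(-87) = 3 + 87/2 = 93/2)
t(I) = (-40 + I)*(I + I²)
R(-2, 162)/t(174) = 93/(2*((174*(-40 + 174² - 39*174)))) = 93/(2*((174*(-40 + 30276 - 6786)))) = 93/(2*((174*23450))) = (93/2)/4080300 = (93/2)*(1/4080300) = 31/2720200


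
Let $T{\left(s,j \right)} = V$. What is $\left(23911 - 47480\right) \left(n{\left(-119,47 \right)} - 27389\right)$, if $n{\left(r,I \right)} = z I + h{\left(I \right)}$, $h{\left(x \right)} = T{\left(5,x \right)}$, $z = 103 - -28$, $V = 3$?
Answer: $500346301$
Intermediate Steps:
$T{\left(s,j \right)} = 3$
$z = 131$ ($z = 103 + 28 = 131$)
$h{\left(x \right)} = 3$
$n{\left(r,I \right)} = 3 + 131 I$ ($n{\left(r,I \right)} = 131 I + 3 = 3 + 131 I$)
$\left(23911 - 47480\right) \left(n{\left(-119,47 \right)} - 27389\right) = \left(23911 - 47480\right) \left(\left(3 + 131 \cdot 47\right) - 27389\right) = - 23569 \left(\left(3 + 6157\right) - 27389\right) = - 23569 \left(6160 - 27389\right) = \left(-23569\right) \left(-21229\right) = 500346301$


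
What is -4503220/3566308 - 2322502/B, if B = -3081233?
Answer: -1398178151911/2747156474441 ≈ -0.50896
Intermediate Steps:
-4503220/3566308 - 2322502/B = -4503220/3566308 - 2322502/(-3081233) = -4503220*1/3566308 - 2322502*(-1/3081233) = -1125805/891577 + 2322502/3081233 = -1398178151911/2747156474441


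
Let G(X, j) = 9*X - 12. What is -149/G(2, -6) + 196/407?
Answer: -59467/2442 ≈ -24.352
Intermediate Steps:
G(X, j) = -12 + 9*X
-149/G(2, -6) + 196/407 = -149/(-12 + 9*2) + 196/407 = -149/(-12 + 18) + 196*(1/407) = -149/6 + 196/407 = -59467/2442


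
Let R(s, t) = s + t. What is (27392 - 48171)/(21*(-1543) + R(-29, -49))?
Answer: 20779/32481 ≈ 0.63973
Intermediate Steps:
(27392 - 48171)/(21*(-1543) + R(-29, -49)) = (27392 - 48171)/(21*(-1543) + (-29 - 49)) = -20779/(-32403 - 78) = -20779/(-32481) = -20779*(-1/32481) = 20779/32481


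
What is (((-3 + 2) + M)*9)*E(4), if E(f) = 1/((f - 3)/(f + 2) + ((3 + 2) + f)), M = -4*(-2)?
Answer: 378/55 ≈ 6.8727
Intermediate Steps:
M = 8
E(f) = 1/(5 + f + (-3 + f)/(2 + f)) (E(f) = 1/((-3 + f)/(2 + f) + (5 + f)) = 1/(5 + f + (-3 + f)/(2 + f)))
(((-3 + 2) + M)*9)*E(4) = (((-3 + 2) + 8)*9)*((2 + 4)/(7 + 4**2 + 8*4)) = ((-1 + 8)*9)*(6/(7 + 16 + 32)) = (7*9)*(6/55) = 63*((1/55)*6) = 63*(6/55) = 378/55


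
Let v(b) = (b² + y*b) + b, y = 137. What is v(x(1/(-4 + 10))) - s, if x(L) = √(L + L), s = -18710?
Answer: 56131/3 + 46*√3 ≈ 18790.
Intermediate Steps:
x(L) = √2*√L (x(L) = √(2*L) = √2*√L)
v(b) = b² + 138*b (v(b) = (b² + 137*b) + b = b² + 138*b)
v(x(1/(-4 + 10))) - s = (√2*√(1/(-4 + 10)))*(138 + √2*√(1/(-4 + 10))) - 1*(-18710) = (√2*√(1/6))*(138 + √2*√(1/6)) + 18710 = (√2*√(⅙))*(138 + √2*√(⅙)) + 18710 = (√2*(√6/6))*(138 + √2*(√6/6)) + 18710 = (√3/3)*(138 + √3/3) + 18710 = √3*(138 + √3/3)/3 + 18710 = 18710 + √3*(138 + √3/3)/3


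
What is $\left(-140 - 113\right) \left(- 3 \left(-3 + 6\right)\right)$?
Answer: $2277$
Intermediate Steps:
$\left(-140 - 113\right) \left(- 3 \left(-3 + 6\right)\right) = - 253 \left(\left(-3\right) 3\right) = \left(-253\right) \left(-9\right) = 2277$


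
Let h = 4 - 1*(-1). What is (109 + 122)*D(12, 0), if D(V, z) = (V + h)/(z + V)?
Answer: 1309/4 ≈ 327.25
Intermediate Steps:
h = 5 (h = 4 + 1 = 5)
D(V, z) = (5 + V)/(V + z) (D(V, z) = (V + 5)/(z + V) = (5 + V)/(V + z))
(109 + 122)*D(12, 0) = (109 + 122)*((5 + 12)/(12 + 0)) = 231*(17/12) = 1309/4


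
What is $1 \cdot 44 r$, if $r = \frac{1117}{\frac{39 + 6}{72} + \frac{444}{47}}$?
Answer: $\frac{18479648}{3787} \approx 4879.8$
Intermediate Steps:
$r = \frac{419992}{3787}$ ($r = \frac{1117}{45 \cdot \frac{1}{72} + 444 \cdot \frac{1}{47}} = \frac{1117}{\frac{5}{8} + \frac{444}{47}} = \frac{1117}{\frac{3787}{376}} = 1117 \cdot \frac{376}{3787} = \frac{419992}{3787} \approx 110.9$)
$1 \cdot 44 r = 1 \cdot 44 \cdot \frac{419992}{3787} = 44 \cdot \frac{419992}{3787} = \frac{18479648}{3787}$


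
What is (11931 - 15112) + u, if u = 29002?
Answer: 25821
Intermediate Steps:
(11931 - 15112) + u = (11931 - 15112) + 29002 = -3181 + 29002 = 25821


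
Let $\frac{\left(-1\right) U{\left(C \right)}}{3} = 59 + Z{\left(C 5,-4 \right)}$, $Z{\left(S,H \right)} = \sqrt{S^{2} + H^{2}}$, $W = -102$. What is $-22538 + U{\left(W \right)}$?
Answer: $-22715 - 6 \sqrt{65029} \approx -24245.0$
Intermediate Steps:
$Z{\left(S,H \right)} = \sqrt{H^{2} + S^{2}}$
$U{\left(C \right)} = -177 - 3 \sqrt{16 + 25 C^{2}}$ ($U{\left(C \right)} = - 3 \left(59 + \sqrt{\left(-4\right)^{2} + \left(C 5\right)^{2}}\right) = - 3 \left(59 + \sqrt{16 + \left(5 C\right)^{2}}\right) = - 3 \left(59 + \sqrt{16 + 25 C^{2}}\right) = -177 - 3 \sqrt{16 + 25 C^{2}}$)
$-22538 + U{\left(W \right)} = -22538 - \left(177 + 3 \sqrt{16 + 25 \left(-102\right)^{2}}\right) = -22538 - \left(177 + 3 \sqrt{16 + 25 \cdot 10404}\right) = -22538 - \left(177 + 3 \sqrt{16 + 260100}\right) = -22538 - \left(177 + 3 \sqrt{260116}\right) = -22538 - \left(177 + 3 \cdot 2 \sqrt{65029}\right) = -22538 - \left(177 + 6 \sqrt{65029}\right) = -22715 - 6 \sqrt{65029}$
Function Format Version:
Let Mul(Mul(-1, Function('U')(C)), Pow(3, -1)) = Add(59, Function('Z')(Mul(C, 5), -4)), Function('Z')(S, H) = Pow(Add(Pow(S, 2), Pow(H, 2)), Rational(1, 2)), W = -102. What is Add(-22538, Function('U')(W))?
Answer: Add(-22715, Mul(-6, Pow(65029, Rational(1, 2)))) ≈ -24245.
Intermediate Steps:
Function('Z')(S, H) = Pow(Add(Pow(H, 2), Pow(S, 2)), Rational(1, 2))
Function('U')(C) = Add(-177, Mul(-3, Pow(Add(16, Mul(25, Pow(C, 2))), Rational(1, 2)))) (Function('U')(C) = Mul(-3, Add(59, Pow(Add(Pow(-4, 2), Pow(Mul(C, 5), 2)), Rational(1, 2)))) = Mul(-3, Add(59, Pow(Add(16, Pow(Mul(5, C), 2)), Rational(1, 2)))) = Mul(-3, Add(59, Pow(Add(16, Mul(25, Pow(C, 2))), Rational(1, 2)))) = Add(-177, Mul(-3, Pow(Add(16, Mul(25, Pow(C, 2))), Rational(1, 2)))))
Add(-22538, Function('U')(W)) = Add(-22538, Add(-177, Mul(-3, Pow(Add(16, Mul(25, Pow(-102, 2))), Rational(1, 2))))) = Add(-22538, Add(-177, Mul(-3, Pow(Add(16, Mul(25, 10404)), Rational(1, 2))))) = Add(-22538, Add(-177, Mul(-3, Pow(Add(16, 260100), Rational(1, 2))))) = Add(-22538, Add(-177, Mul(-3, Pow(260116, Rational(1, 2))))) = Add(-22538, Add(-177, Mul(-3, Mul(2, Pow(65029, Rational(1, 2)))))) = Add(-22538, Add(-177, Mul(-6, Pow(65029, Rational(1, 2))))) = Add(-22715, Mul(-6, Pow(65029, Rational(1, 2))))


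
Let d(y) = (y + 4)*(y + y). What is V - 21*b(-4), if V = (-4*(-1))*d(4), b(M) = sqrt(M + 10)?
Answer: 256 - 21*sqrt(6) ≈ 204.56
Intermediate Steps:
d(y) = 2*y*(4 + y) (d(y) = (4 + y)*(2*y) = 2*y*(4 + y))
b(M) = sqrt(10 + M)
V = 256 (V = (-4*(-1))*(2*4*(4 + 4)) = 4*(2*4*8) = 4*64 = 256)
V - 21*b(-4) = 256 - 21*sqrt(10 - 4) = 256 - 21*sqrt(6)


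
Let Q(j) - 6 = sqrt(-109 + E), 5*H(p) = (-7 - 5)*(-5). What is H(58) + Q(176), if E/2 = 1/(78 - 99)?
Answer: 18 + I*sqrt(48111)/21 ≈ 18.0 + 10.445*I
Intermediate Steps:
H(p) = 12 (H(p) = ((-7 - 5)*(-5))/5 = (-12*(-5))/5 = (1/5)*60 = 12)
E = -2/21 (E = 2/(78 - 99) = 2/(-21) = 2*(-1/21) = -2/21 ≈ -0.095238)
Q(j) = 6 + I*sqrt(48111)/21 (Q(j) = 6 + sqrt(-109 - 2/21) = 6 + sqrt(-2291/21) = 6 + I*sqrt(48111)/21)
H(58) + Q(176) = 12 + (6 + I*sqrt(48111)/21) = 18 + I*sqrt(48111)/21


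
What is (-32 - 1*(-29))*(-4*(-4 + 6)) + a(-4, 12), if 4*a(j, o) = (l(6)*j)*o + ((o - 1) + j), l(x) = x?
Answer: -185/4 ≈ -46.250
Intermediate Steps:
a(j, o) = -1/4 + j/4 + o/4 + 3*j*o/2 (a(j, o) = ((6*j)*o + ((o - 1) + j))/4 = (6*j*o + ((-1 + o) + j))/4 = (6*j*o + (-1 + j + o))/4 = (-1 + j + o + 6*j*o)/4 = -1/4 + j/4 + o/4 + 3*j*o/2)
(-32 - 1*(-29))*(-4*(-4 + 6)) + a(-4, 12) = (-32 - 1*(-29))*(-4*(-4 + 6)) + (-1/4 + (1/4)*(-4) + (1/4)*12 + (3/2)*(-4)*12) = (-32 + 29)*(-4*2) + (-1/4 - 1 + 3 - 72) = -3*(-8) - 281/4 = 24 - 281/4 = -185/4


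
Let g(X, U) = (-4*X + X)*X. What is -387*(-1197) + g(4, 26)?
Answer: 463191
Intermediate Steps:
g(X, U) = -3*X² (g(X, U) = (-3*X)*X = -3*X²)
-387*(-1197) + g(4, 26) = -387*(-1197) - 3*4² = 463239 - 3*16 = 463239 - 48 = 463191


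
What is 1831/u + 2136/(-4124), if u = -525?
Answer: -2168111/541275 ≈ -4.0056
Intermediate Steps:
1831/u + 2136/(-4124) = 1831/(-525) + 2136/(-4124) = 1831*(-1/525) + 2136*(-1/4124) = -1831/525 - 534/1031 = -2168111/541275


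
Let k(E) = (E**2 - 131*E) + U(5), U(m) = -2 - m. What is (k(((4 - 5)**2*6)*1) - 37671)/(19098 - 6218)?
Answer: -9607/3220 ≈ -2.9835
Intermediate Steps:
k(E) = -7 + E**2 - 131*E (k(E) = (E**2 - 131*E) + (-2 - 1*5) = (E**2 - 131*E) + (-2 - 5) = (E**2 - 131*E) - 7 = -7 + E**2 - 131*E)
(k(((4 - 5)**2*6)*1) - 37671)/(19098 - 6218) = ((-7 + (((4 - 5)**2*6)*1)**2 - 131*(4 - 5)**2*6) - 37671)/(19098 - 6218) = ((-7 + (((-1)**2*6)*1)**2 - 131*(-1)**2*6) - 37671)/12880 = ((-7 + ((1*6)*1)**2 - 131*1*6) - 37671)*(1/12880) = ((-7 + (6*1)**2 - 786) - 37671)*(1/12880) = ((-7 + 6**2 - 131*6) - 37671)*(1/12880) = ((-7 + 36 - 786) - 37671)*(1/12880) = (-757 - 37671)*(1/12880) = -38428*1/12880 = -9607/3220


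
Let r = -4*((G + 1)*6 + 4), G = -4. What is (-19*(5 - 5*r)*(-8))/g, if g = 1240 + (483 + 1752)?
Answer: -1672/139 ≈ -12.029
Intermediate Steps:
r = 56 (r = -4*((-4 + 1)*6 + 4) = -4*(-3*6 + 4) = -4*(-18 + 4) = -4*(-14) = 56)
g = 3475 (g = 1240 + 2235 = 3475)
(-19*(5 - 5*r)*(-8))/g = (-19*(5 - 5*56)*(-8))/3475 = (-19*(5 - 280)*(-8))*(1/3475) = (-19*(-275)*(-8))*(1/3475) = (5225*(-8))*(1/3475) = -41800*1/3475 = -1672/139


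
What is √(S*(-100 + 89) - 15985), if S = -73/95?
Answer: 2*I*√36047085/95 ≈ 126.4*I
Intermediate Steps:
S = -73/95 (S = -73*1/95 = -73/95 ≈ -0.76842)
√(S*(-100 + 89) - 15985) = √(-73*(-100 + 89)/95 - 15985) = √(-73/95*(-11) - 15985) = √(803/95 - 15985) = √(-1517772/95) = 2*I*√36047085/95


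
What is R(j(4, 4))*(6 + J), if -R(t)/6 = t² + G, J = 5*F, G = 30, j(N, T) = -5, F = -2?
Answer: 1320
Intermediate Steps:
J = -10 (J = 5*(-2) = -10)
R(t) = -180 - 6*t² (R(t) = -6*(t² + 30) = -6*(30 + t²) = -180 - 6*t²)
R(j(4, 4))*(6 + J) = (-180 - 6*(-5)²)*(6 - 10) = (-180 - 6*25)*(-4) = (-180 - 150)*(-4) = -330*(-4) = 1320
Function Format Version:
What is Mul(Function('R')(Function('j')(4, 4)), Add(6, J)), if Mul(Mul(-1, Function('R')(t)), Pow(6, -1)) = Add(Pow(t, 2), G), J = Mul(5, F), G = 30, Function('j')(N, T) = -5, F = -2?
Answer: 1320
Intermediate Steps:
J = -10 (J = Mul(5, -2) = -10)
Function('R')(t) = Add(-180, Mul(-6, Pow(t, 2))) (Function('R')(t) = Mul(-6, Add(Pow(t, 2), 30)) = Mul(-6, Add(30, Pow(t, 2))) = Add(-180, Mul(-6, Pow(t, 2))))
Mul(Function('R')(Function('j')(4, 4)), Add(6, J)) = Mul(Add(-180, Mul(-6, Pow(-5, 2))), Add(6, -10)) = Mul(Add(-180, Mul(-6, 25)), -4) = Mul(Add(-180, -150), -4) = Mul(-330, -4) = 1320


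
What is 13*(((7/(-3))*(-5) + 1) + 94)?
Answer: 4160/3 ≈ 1386.7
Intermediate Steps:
13*(((7/(-3))*(-5) + 1) + 94) = 13*(((7*(-⅓))*(-5) + 1) + 94) = 13*((-7/3*(-5) + 1) + 94) = 13*((35/3 + 1) + 94) = 13*(38/3 + 94) = 13*(320/3) = 4160/3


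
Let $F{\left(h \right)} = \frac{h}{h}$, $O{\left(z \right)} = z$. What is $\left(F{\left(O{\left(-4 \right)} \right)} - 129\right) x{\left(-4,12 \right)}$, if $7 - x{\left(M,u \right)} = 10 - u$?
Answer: $-1152$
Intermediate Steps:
$x{\left(M,u \right)} = -3 + u$ ($x{\left(M,u \right)} = 7 - \left(10 - u\right) = 7 + \left(-10 + u\right) = -3 + u$)
$F{\left(h \right)} = 1$
$\left(F{\left(O{\left(-4 \right)} \right)} - 129\right) x{\left(-4,12 \right)} = \left(1 - 129\right) \left(-3 + 12\right) = \left(-128\right) 9 = -1152$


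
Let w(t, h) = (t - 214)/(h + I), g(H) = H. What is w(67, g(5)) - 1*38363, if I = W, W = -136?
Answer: -5025406/131 ≈ -38362.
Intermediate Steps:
I = -136
w(t, h) = (-214 + t)/(-136 + h) (w(t, h) = (t - 214)/(h - 136) = (-214 + t)/(-136 + h))
w(67, g(5)) - 1*38363 = (-214 + 67)/(-136 + 5) - 1*38363 = -147/(-131) - 38363 = -1/131*(-147) - 38363 = 147/131 - 38363 = -5025406/131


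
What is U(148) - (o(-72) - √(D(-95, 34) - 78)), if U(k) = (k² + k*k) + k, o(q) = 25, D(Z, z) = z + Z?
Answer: 43931 + I*√139 ≈ 43931.0 + 11.79*I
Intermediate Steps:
D(Z, z) = Z + z
U(k) = k + 2*k² (U(k) = (k² + k²) + k = 2*k² + k = k + 2*k²)
U(148) - (o(-72) - √(D(-95, 34) - 78)) = 148*(1 + 2*148) - (25 - √((-95 + 34) - 78)) = 148*(1 + 296) - (25 - √(-61 - 78)) = 148*297 - (25 - √(-139)) = 43956 - (25 - I*√139) = 43956 + (-25 + I*√139) = 43931 + I*√139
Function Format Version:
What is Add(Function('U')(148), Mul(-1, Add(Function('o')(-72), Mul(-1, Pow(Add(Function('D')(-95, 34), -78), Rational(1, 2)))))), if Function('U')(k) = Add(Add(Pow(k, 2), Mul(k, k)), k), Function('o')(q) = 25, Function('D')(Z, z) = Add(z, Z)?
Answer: Add(43931, Mul(I, Pow(139, Rational(1, 2)))) ≈ Add(43931., Mul(11.790, I))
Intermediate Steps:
Function('D')(Z, z) = Add(Z, z)
Function('U')(k) = Add(k, Mul(2, Pow(k, 2))) (Function('U')(k) = Add(Add(Pow(k, 2), Pow(k, 2)), k) = Add(Mul(2, Pow(k, 2)), k) = Add(k, Mul(2, Pow(k, 2))))
Add(Function('U')(148), Mul(-1, Add(Function('o')(-72), Mul(-1, Pow(Add(Function('D')(-95, 34), -78), Rational(1, 2)))))) = Add(Mul(148, Add(1, Mul(2, 148))), Mul(-1, Add(25, Mul(-1, Pow(Add(Add(-95, 34), -78), Rational(1, 2)))))) = Add(Mul(148, Add(1, 296)), Mul(-1, Add(25, Mul(-1, Pow(Add(-61, -78), Rational(1, 2)))))) = Add(Mul(148, 297), Mul(-1, Add(25, Mul(-1, Pow(-139, Rational(1, 2)))))) = Add(43956, Mul(-1, Add(25, Mul(-1, Mul(I, Pow(139, Rational(1, 2))))))) = Add(43956, Mul(-1, Add(25, Mul(-1, I, Pow(139, Rational(1, 2)))))) = Add(43956, Add(-25, Mul(I, Pow(139, Rational(1, 2))))) = Add(43931, Mul(I, Pow(139, Rational(1, 2))))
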